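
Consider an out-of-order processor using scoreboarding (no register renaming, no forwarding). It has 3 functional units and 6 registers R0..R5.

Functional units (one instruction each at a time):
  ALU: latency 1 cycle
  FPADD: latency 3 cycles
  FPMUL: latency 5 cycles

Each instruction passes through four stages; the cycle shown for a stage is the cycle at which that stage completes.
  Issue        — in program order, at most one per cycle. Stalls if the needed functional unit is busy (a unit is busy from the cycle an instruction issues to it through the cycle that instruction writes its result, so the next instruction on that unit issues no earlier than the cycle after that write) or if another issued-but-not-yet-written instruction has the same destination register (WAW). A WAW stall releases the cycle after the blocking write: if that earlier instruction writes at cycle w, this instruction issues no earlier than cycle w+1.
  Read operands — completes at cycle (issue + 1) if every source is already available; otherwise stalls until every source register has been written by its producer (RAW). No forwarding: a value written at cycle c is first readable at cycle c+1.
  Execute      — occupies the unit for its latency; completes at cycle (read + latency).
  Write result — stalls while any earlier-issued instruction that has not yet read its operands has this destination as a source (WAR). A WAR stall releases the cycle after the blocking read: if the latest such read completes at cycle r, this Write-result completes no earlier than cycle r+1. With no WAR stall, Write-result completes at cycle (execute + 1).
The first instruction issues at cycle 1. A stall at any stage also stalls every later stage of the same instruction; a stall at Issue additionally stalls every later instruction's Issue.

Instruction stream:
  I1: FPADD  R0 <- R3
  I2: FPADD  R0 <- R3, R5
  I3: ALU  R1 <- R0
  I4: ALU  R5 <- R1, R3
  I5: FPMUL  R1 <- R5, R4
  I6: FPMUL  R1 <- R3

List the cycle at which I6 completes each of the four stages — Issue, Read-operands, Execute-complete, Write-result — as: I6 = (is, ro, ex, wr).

I1  is:1  ro:2  ex:5  wr:6
I2  is:7  ro:8  ex:11  wr:12  — struct: FPADD busy until I1 writes@6
I3  is:8  ro:13  ex:14  wr:15  — RAW R0: wait I2 write@12
I4  is:16  ro:17  ex:18  wr:19  — struct: ALU busy until I3 writes@15
I5  is:17  ro:20  ex:25  wr:26  — RAW R5: wait I4 write@19
I6  is:27  ro:28  ex:33  wr:34  — struct: FPMUL busy until I5 writes@26

I6 = (27, 28, 33, 34)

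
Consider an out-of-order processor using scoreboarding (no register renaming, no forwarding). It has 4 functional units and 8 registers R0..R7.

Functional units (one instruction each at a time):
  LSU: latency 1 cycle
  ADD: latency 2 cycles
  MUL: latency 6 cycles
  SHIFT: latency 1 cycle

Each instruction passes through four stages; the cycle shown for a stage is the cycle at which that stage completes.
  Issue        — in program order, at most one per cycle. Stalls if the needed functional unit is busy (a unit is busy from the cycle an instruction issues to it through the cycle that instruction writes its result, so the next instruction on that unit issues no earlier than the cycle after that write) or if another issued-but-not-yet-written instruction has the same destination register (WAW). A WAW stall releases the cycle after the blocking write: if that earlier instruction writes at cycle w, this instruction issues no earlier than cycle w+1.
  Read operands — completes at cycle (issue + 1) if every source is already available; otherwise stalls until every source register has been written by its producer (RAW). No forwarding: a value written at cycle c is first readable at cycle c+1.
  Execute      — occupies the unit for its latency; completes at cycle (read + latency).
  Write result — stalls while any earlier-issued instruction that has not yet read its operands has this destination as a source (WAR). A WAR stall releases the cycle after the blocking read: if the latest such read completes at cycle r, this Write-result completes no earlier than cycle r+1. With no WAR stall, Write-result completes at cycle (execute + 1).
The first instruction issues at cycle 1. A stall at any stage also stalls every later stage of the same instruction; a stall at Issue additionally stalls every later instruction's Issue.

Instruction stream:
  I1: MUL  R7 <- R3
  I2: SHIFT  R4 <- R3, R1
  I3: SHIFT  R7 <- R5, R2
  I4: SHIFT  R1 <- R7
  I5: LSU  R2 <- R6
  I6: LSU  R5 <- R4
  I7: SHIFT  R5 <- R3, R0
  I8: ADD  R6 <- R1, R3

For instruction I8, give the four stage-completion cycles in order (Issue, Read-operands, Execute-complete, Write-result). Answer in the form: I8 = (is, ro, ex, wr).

I8 = (24, 25, 27, 28)

cycle 1: I1 issues→MUL
cycle 2: I1 reads | I2 issues→SHIFT
cycle 3: I2 reads
cycle 4: I2 exec-done
cycle 5: I2 writes R4
cycle 8: I1 exec-done
cycle 9: I1 writes R7
cycle 10: I3 issues→SHIFT
cycle 11: I3 reads
cycle 12: I3 exec-done
cycle 13: I3 writes R7
cycle 14: I4 issues→SHIFT
cycle 15: I4 reads | I5 issues→LSU
cycle 16: I4 exec-done | I5 reads
cycle 17: I4 writes R1 | I5 exec-done
cycle 18: I5 writes R2
cycle 19: I6 issues→LSU
cycle 20: I6 reads
cycle 21: I6 exec-done
cycle 22: I6 writes R5
cycle 23: I7 issues→SHIFT
cycle 24: I7 reads | I8 issues→ADD
cycle 25: I7 exec-done | I8 reads
cycle 26: I7 writes R5
cycle 27: I8 exec-done
cycle 28: I8 writes R6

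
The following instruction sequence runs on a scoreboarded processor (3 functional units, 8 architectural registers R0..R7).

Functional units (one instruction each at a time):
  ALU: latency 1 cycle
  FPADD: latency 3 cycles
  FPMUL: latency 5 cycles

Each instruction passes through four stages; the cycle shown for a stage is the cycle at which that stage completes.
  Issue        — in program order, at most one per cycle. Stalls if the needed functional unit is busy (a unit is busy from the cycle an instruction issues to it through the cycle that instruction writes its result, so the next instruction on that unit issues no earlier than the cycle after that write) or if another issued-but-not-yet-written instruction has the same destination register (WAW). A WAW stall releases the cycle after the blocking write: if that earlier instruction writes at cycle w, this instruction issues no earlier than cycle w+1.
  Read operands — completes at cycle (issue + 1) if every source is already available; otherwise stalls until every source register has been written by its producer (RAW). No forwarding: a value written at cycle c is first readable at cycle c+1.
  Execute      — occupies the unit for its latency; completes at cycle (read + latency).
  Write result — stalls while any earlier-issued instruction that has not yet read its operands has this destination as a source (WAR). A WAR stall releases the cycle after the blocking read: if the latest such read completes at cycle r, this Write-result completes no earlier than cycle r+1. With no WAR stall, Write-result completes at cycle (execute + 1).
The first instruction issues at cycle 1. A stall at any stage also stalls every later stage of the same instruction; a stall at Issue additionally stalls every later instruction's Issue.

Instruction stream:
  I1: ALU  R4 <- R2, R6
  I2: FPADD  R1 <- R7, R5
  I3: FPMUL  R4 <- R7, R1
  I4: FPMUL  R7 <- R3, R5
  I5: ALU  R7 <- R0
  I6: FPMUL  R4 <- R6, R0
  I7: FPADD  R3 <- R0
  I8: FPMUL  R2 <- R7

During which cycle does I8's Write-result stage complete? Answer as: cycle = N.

[I1] 1/2/3/4
[I2] 2/3/6/7
[I3] 5/8/13/14  (WAW R4: wait I1 write@4; RAW R1: wait I2 write@7)
[I4] 15/16/21/22  (struct: FPMUL busy until I3 writes@14)
[I5] 23/24/25/26  (WAW R7: wait I4 write@22)
[I6] 24/25/30/31
[I7] 25/26/29/30
[I8] 32/33/38/39  (struct: FPMUL busy until I6 writes@31)

cycle = 39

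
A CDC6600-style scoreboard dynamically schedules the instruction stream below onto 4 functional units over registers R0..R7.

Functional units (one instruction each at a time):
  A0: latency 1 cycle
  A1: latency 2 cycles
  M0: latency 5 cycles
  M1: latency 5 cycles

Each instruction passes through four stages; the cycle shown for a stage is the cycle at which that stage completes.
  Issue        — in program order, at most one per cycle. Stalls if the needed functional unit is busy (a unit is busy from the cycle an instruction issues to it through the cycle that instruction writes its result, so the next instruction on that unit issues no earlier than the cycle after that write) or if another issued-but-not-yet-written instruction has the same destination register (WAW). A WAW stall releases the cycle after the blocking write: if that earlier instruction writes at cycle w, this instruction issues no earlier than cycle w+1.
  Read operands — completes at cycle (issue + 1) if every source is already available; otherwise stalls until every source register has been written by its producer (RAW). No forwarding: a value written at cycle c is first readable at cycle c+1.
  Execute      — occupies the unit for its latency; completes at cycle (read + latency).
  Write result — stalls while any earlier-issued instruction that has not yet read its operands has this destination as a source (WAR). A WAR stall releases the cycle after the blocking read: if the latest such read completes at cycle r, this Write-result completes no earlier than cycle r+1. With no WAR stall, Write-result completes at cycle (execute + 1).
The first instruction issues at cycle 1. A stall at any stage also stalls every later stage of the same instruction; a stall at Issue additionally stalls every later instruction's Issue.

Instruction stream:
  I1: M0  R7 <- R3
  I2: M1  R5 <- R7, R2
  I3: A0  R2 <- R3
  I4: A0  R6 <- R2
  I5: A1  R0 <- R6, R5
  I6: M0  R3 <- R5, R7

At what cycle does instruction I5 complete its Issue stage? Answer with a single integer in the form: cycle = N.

cycle = 12

cycle 1: issue I1 (M0)
cycle 2: I1 read-ops, issue I2 (M1)
cycle 3: issue I3 (A0)
cycle 4: I3 read-ops
cycle 5: I3 finished on A0
cycle 7: I1 finished on M0
cycle 8: I1→R7
cycle 9: I2 read-ops
cycle 10: I3→R2
cycle 11: issue I4 (A0)
cycle 12: I4 read-ops, issue I5 (A1)
cycle 13: I4 finished on A0, issue I6 (M0)
cycle 14: I2 finished on M1, I4→R6
cycle 15: I2→R5
cycle 16: I5 read-ops, I6 read-ops
cycle 18: I5 finished on A1
cycle 19: I5→R0
cycle 21: I6 finished on M0
cycle 22: I6→R3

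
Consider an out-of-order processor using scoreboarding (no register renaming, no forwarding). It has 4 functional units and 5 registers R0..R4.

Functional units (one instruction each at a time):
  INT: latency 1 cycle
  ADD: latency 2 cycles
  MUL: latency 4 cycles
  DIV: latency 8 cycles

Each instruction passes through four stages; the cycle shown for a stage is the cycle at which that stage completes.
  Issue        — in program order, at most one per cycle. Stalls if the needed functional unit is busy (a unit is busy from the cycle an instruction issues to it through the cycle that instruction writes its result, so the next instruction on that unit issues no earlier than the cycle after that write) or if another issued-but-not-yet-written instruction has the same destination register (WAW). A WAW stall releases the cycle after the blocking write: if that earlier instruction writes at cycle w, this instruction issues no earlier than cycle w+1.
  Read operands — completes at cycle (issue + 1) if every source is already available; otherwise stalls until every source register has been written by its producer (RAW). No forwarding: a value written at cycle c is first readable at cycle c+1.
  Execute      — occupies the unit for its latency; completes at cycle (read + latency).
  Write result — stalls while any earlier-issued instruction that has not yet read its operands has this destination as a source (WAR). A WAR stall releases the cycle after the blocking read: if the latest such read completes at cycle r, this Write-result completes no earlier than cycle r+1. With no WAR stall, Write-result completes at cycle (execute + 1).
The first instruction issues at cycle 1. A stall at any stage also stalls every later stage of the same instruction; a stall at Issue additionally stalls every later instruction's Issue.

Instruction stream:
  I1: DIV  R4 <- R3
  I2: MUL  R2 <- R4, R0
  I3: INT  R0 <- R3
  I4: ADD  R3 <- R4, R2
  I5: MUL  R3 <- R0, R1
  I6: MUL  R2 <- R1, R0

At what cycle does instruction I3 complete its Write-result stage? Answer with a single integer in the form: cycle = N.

cycle = 13

1) issue 1, read 2, done 10, write 11
2) issue 2, read 12, done 16, write 17  <RAW R4: wait I1 write@11>
3) issue 3, read 4, done 5, write 13  <WAR R0: wait I2 read@12>
4) issue 4, read 18, done 20, write 21  <RAW R2: wait I2 write@17>
5) issue 22, read 23, done 27, write 28  <WAW R3: wait I4 write@21>
6) issue 29, read 30, done 34, write 35  <struct: MUL busy until I5 writes@28>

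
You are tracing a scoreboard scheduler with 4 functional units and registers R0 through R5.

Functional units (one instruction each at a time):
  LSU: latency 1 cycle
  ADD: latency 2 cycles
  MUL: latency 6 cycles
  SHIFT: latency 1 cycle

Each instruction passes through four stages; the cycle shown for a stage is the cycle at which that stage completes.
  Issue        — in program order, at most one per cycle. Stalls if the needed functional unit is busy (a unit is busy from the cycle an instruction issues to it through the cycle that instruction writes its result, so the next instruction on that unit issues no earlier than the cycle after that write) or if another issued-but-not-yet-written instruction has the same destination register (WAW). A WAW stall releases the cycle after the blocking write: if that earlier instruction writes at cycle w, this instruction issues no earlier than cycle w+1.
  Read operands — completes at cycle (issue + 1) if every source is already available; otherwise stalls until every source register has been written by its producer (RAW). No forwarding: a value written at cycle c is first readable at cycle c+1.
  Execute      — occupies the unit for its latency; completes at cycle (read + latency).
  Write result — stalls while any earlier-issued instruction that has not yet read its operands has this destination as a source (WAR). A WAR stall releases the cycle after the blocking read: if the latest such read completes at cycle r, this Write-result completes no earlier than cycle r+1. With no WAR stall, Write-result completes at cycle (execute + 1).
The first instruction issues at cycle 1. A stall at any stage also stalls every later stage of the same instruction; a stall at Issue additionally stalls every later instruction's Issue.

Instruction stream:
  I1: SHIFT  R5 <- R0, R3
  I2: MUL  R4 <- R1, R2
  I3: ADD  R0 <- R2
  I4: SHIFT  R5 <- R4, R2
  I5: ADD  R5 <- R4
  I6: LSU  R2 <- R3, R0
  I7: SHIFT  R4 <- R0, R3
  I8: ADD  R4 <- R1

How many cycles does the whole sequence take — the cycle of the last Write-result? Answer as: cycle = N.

cycle = 24

1) issue 1, read 2, done 3, write 4
2) issue 2, read 3, done 9, write 10
3) issue 3, read 4, done 6, write 7
4) issue 5, read 11, done 12, write 13  <struct: SHIFT busy until I1 writes@4 / RAW R4: wait I2 write@10>
5) issue 14, read 15, done 17, write 18  <WAW R5: wait I4 write@13>
6) issue 15, read 16, done 17, write 18
7) issue 16, read 17, done 18, write 19
8) issue 20, read 21, done 23, write 24  <WAW R4: wait I7 write@19>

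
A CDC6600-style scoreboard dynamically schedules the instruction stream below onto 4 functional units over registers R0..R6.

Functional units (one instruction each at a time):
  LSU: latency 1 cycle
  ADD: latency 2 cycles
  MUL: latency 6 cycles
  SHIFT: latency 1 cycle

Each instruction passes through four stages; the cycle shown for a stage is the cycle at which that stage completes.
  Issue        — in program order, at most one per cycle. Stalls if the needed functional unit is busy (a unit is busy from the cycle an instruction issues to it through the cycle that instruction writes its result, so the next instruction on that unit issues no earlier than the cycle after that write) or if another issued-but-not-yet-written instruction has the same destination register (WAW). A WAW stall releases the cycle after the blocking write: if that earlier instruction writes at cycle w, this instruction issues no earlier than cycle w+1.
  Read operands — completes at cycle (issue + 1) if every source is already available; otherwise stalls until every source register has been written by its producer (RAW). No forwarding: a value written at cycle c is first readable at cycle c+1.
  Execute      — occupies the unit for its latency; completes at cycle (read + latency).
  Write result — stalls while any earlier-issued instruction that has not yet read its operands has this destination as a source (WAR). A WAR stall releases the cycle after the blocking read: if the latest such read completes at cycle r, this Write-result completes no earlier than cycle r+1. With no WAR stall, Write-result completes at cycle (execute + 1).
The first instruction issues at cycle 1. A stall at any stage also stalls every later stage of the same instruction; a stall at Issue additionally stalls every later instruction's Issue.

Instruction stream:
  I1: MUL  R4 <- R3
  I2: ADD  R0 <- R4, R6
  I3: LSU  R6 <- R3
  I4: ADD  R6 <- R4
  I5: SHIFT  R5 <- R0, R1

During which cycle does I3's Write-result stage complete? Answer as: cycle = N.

1) issue 1, read 2, done 8, write 9
2) issue 2, read 10, done 12, write 13  <RAW R4: wait I1 write@9>
3) issue 3, read 4, done 5, write 11  <WAR R6: wait I2 read@10>
4) issue 14, read 15, done 17, write 18  <struct: ADD busy until I2 writes@13>
5) issue 15, read 16, done 17, write 18

cycle = 11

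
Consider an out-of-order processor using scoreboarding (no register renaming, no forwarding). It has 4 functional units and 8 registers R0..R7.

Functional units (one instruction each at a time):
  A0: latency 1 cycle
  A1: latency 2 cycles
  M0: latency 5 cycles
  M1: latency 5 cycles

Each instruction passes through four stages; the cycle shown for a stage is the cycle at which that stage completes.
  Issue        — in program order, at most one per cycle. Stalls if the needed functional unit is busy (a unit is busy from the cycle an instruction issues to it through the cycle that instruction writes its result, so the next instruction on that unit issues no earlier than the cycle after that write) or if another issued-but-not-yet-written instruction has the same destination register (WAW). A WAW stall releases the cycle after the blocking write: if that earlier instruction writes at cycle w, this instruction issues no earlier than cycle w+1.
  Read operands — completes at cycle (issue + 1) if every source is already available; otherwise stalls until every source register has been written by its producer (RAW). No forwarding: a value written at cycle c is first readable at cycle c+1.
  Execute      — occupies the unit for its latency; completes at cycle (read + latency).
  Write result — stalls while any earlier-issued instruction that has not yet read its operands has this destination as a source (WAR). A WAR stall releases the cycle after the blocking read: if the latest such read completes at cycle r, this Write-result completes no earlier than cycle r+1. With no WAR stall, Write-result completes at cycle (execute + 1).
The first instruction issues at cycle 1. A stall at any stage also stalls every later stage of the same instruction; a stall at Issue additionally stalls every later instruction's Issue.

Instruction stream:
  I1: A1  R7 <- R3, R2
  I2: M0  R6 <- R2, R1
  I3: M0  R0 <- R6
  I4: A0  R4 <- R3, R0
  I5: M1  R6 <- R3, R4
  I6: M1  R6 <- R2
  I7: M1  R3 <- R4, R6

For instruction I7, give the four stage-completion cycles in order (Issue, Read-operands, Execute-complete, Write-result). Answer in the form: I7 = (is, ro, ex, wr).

cycle 1: I1 dispatched to A1
cycle 2: I1 operands ready | I2 dispatched to M0
cycle 3: I2 operands ready
cycle 4: I1 complete
cycle 5: R7←I1
cycle 8: I2 complete
cycle 9: R6←I2
cycle 10: I3 dispatched to M0
cycle 11: I3 operands ready | I4 dispatched to A0
cycle 12: I5 dispatched to M1
cycle 16: I3 complete
cycle 17: R0←I3
cycle 18: I4 operands ready
cycle 19: I4 complete
cycle 20: R4←I4
cycle 21: I5 operands ready
cycle 26: I5 complete
cycle 27: R6←I5
cycle 28: I6 dispatched to M1
cycle 29: I6 operands ready
cycle 34: I6 complete
cycle 35: R6←I6
cycle 36: I7 dispatched to M1
cycle 37: I7 operands ready
cycle 42: I7 complete
cycle 43: R3←I7

I7 = (36, 37, 42, 43)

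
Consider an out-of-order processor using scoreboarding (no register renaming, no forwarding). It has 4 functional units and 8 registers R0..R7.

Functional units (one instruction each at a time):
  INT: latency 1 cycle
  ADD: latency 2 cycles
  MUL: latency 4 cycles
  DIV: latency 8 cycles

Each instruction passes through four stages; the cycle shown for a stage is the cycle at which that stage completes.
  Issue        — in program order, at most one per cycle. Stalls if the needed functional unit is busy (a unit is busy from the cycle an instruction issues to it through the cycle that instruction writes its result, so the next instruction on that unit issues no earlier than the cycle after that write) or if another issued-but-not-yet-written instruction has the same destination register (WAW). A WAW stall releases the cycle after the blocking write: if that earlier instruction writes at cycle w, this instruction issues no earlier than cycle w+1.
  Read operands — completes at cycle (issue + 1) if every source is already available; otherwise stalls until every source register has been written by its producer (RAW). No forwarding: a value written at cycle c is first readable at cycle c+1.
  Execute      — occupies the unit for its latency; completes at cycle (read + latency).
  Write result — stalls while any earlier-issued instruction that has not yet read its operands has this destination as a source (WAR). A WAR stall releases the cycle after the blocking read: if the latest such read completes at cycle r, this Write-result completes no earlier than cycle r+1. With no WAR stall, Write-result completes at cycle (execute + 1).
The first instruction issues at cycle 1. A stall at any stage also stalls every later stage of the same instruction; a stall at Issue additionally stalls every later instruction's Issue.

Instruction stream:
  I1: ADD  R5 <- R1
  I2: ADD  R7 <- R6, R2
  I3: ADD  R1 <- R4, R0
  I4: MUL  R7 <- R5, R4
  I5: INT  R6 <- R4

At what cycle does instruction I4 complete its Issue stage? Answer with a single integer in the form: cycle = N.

cycle = 12

I1: IS=1 RO=2 EX=4 WR=5
I2: IS=6 RO=7 EX=9 WR=10  [struct: ADD busy until I1 writes@5]
I3: IS=11 RO=12 EX=14 WR=15  [struct: ADD busy until I2 writes@10]
I4: IS=12 RO=13 EX=17 WR=18
I5: IS=13 RO=14 EX=15 WR=16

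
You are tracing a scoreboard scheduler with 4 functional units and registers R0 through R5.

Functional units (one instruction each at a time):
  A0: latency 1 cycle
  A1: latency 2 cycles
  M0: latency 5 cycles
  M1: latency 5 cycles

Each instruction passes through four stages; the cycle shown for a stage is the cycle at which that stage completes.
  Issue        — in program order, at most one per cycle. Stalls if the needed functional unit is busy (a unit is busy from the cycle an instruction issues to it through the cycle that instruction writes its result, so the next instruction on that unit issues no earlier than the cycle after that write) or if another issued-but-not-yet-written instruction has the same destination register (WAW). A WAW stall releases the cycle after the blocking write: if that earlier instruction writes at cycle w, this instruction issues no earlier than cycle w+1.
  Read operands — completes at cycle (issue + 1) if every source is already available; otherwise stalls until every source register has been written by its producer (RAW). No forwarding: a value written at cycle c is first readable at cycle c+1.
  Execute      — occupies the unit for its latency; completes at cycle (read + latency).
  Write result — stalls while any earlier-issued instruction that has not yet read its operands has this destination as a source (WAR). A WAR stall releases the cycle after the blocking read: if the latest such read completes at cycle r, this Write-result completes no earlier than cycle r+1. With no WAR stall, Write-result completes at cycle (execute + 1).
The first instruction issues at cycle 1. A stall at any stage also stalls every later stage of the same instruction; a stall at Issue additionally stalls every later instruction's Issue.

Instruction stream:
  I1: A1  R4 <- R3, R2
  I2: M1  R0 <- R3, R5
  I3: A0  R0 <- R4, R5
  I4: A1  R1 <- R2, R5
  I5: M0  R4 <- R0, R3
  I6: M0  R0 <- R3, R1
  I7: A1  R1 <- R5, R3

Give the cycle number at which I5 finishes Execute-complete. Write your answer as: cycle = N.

I1  is:1  ro:2  ex:4  wr:5
I2  is:2  ro:3  ex:8  wr:9
I3  is:10  ro:11  ex:12  wr:13  — WAW R0: wait I2 write@9
I4  is:11  ro:12  ex:14  wr:15
I5  is:12  ro:14  ex:19  wr:20  — RAW R0: wait I3 write@13
I6  is:21  ro:22  ex:27  wr:28  — struct: M0 busy until I5 writes@20
I7  is:22  ro:23  ex:25  wr:26

cycle = 19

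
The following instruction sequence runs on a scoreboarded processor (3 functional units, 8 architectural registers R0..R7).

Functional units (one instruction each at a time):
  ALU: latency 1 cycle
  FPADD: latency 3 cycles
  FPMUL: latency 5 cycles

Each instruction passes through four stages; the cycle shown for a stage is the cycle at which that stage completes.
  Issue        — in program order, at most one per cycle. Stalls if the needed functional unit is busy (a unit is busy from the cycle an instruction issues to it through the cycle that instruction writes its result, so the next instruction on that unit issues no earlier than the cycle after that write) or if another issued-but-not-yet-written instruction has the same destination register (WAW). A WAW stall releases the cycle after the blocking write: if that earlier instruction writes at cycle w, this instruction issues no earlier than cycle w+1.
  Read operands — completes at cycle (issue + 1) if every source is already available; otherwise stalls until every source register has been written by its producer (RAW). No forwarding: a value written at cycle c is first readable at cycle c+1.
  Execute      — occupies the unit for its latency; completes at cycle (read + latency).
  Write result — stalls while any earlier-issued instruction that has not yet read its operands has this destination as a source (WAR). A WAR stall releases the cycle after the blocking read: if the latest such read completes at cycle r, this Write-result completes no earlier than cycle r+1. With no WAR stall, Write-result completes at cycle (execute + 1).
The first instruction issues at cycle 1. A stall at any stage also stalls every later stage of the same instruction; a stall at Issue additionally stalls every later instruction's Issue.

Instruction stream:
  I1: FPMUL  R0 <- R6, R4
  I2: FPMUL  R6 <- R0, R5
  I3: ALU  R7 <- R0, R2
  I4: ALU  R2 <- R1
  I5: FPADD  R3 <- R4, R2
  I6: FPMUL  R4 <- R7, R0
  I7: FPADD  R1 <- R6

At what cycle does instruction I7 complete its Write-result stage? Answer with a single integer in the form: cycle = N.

cycle = 28

[1] I1 dispatched to FPMUL
[2] I1 operands ready
[7] I1 complete
[8] R0←I1
[9] I2 dispatched to FPMUL
[10] I2 operands ready | I3 dispatched to ALU
[11] I3 operands ready
[12] I3 complete
[13] R7←I3
[14] I4 dispatched to ALU
[15] I2 complete | I4 operands ready | I5 dispatched to FPADD
[16] R6←I2 | I4 complete
[17] R2←I4 | I6 dispatched to FPMUL
[18] I5 operands ready | I6 operands ready
[21] I5 complete
[22] R3←I5
[23] I6 complete | I7 dispatched to FPADD
[24] R4←I6 | I7 operands ready
[27] I7 complete
[28] R1←I7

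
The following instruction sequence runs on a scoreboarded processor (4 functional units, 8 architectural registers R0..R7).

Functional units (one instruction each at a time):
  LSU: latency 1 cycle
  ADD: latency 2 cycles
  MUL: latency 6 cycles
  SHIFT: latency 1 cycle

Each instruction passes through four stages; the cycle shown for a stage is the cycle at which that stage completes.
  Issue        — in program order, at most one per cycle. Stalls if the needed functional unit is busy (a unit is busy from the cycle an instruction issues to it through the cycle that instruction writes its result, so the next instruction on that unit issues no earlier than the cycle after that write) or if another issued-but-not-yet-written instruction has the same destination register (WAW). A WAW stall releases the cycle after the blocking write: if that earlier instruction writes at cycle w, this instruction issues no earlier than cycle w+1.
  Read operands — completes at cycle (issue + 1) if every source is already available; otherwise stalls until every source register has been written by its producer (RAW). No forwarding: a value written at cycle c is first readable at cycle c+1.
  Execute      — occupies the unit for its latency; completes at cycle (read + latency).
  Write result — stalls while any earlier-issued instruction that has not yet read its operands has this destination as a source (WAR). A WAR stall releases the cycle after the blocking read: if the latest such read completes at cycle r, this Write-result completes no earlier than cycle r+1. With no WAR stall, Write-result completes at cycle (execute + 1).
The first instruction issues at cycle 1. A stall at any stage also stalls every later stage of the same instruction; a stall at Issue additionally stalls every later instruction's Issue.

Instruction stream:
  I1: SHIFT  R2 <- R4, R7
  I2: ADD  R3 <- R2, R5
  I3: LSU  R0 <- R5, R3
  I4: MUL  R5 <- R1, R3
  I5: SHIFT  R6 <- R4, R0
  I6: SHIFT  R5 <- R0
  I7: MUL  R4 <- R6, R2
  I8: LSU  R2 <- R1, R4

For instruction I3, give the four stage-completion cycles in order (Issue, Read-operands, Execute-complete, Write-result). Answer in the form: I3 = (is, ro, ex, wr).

I1: IS=1 RO=2 EX=3 WR=4
I2: IS=2 RO=5 EX=7 WR=8  [RAW R2: wait I1 write@4]
I3: IS=3 RO=9 EX=10 WR=11  [RAW R3: wait I2 write@8]
I4: IS=4 RO=9 EX=15 WR=16  [RAW R3: wait I2 write@8]
I5: IS=5 RO=12 EX=13 WR=14  [RAW R0: wait I3 write@11]
I6: IS=17 RO=18 EX=19 WR=20  [WAW R5: wait I4 write@16]
I7: IS=18 RO=19 EX=25 WR=26
I8: IS=19 RO=27 EX=28 WR=29  [RAW R4: wait I7 write@26]

I3 = (3, 9, 10, 11)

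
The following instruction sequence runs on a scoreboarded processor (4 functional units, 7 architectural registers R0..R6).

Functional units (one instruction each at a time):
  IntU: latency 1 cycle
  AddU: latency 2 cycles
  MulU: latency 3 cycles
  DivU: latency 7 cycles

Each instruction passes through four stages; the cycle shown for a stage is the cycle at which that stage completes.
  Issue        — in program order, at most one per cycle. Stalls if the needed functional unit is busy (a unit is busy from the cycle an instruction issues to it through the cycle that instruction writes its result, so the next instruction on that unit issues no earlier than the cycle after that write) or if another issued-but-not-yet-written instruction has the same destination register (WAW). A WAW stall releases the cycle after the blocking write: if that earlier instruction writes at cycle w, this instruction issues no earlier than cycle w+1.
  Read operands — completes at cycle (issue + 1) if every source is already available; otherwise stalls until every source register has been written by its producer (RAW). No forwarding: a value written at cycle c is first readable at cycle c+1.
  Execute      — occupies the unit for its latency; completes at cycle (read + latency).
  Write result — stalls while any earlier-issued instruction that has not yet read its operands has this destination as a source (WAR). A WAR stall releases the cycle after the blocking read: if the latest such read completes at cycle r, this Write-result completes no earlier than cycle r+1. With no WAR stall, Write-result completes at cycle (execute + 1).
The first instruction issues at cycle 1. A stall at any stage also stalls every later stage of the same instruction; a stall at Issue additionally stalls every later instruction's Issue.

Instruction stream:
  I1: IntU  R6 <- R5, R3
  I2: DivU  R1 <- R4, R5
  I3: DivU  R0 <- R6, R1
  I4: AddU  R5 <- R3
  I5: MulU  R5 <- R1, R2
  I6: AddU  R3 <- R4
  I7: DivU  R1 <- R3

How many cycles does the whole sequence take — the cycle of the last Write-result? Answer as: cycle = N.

cycle = 32

t=1  I1 issues→IntU
t=2  I1 reads | I2 issues→DivU
t=3  I1 exec-done | I2 reads
t=4  I1 writes R6
t=10  I2 exec-done
t=11  I2 writes R1
t=12  I3 issues→DivU
t=13  I3 reads | I4 issues→AddU
t=14  I4 reads
t=16  I4 exec-done
t=17  I4 writes R5
t=18  I5 issues→MulU
t=19  I5 reads | I6 issues→AddU
t=20  I3 exec-done | I6 reads
t=21  I3 writes R0
t=22  I5 exec-done | I6 exec-done | I7 issues→DivU
t=23  I5 writes R5 | I6 writes R3
t=24  I7 reads
t=31  I7 exec-done
t=32  I7 writes R1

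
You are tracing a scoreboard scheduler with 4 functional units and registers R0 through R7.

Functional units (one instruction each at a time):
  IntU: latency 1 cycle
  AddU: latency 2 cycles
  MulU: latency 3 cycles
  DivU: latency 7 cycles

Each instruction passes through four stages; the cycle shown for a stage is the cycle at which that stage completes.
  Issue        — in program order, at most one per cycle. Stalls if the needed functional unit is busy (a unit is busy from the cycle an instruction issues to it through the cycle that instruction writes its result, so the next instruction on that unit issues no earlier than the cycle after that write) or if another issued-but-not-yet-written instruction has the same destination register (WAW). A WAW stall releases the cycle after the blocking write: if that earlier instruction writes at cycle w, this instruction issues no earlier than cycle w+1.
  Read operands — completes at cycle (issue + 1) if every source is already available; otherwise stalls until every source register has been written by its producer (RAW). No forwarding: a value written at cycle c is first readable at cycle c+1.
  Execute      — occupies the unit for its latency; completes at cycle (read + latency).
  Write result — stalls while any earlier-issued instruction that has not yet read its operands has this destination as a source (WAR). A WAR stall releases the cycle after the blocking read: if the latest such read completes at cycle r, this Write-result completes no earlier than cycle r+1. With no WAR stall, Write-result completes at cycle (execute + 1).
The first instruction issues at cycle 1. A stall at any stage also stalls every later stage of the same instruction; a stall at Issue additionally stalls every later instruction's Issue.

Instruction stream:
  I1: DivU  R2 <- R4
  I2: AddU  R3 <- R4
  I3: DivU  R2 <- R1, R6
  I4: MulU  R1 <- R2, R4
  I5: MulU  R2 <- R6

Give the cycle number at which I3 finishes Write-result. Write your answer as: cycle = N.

cycle = 20

cycle 1: I1→DivU
cycle 2: I1 RO; I2→AddU
cycle 3: I2 RO
cycle 5: I2 EX
cycle 6: I2 WR R3
cycle 9: I1 EX
cycle 10: I1 WR R2
cycle 11: I3→DivU
cycle 12: I3 RO; I4→MulU
cycle 19: I3 EX
cycle 20: I3 WR R2
cycle 21: I4 RO
cycle 24: I4 EX
cycle 25: I4 WR R1
cycle 26: I5→MulU
cycle 27: I5 RO
cycle 30: I5 EX
cycle 31: I5 WR R2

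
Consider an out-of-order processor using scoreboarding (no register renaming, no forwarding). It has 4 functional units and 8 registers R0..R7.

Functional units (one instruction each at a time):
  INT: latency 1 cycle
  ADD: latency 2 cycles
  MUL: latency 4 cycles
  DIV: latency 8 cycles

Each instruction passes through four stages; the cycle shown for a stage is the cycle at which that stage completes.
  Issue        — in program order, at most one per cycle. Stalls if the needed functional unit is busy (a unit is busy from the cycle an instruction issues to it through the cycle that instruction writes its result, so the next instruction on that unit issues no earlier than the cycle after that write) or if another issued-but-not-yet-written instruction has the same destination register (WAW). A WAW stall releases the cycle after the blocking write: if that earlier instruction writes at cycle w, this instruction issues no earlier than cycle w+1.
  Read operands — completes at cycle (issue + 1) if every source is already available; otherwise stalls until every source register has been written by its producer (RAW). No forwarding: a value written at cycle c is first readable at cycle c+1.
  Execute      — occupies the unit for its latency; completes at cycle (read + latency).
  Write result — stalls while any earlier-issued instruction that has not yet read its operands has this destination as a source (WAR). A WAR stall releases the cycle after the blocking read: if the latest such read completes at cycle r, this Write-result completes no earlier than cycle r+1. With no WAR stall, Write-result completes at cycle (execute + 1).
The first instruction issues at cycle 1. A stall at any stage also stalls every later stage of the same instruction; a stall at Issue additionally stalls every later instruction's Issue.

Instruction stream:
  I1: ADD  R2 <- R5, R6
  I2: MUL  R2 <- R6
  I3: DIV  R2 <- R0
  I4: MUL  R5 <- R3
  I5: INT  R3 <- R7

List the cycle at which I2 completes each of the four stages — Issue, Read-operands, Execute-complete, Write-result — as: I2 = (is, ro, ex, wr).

I2 = (6, 7, 11, 12)

1) issue 1, read 2, done 4, write 5
2) issue 6, read 7, done 11, write 12  <WAW R2: wait I1 write@5>
3) issue 13, read 14, done 22, write 23  <WAW R2: wait I2 write@12>
4) issue 14, read 15, done 19, write 20
5) issue 15, read 16, done 17, write 18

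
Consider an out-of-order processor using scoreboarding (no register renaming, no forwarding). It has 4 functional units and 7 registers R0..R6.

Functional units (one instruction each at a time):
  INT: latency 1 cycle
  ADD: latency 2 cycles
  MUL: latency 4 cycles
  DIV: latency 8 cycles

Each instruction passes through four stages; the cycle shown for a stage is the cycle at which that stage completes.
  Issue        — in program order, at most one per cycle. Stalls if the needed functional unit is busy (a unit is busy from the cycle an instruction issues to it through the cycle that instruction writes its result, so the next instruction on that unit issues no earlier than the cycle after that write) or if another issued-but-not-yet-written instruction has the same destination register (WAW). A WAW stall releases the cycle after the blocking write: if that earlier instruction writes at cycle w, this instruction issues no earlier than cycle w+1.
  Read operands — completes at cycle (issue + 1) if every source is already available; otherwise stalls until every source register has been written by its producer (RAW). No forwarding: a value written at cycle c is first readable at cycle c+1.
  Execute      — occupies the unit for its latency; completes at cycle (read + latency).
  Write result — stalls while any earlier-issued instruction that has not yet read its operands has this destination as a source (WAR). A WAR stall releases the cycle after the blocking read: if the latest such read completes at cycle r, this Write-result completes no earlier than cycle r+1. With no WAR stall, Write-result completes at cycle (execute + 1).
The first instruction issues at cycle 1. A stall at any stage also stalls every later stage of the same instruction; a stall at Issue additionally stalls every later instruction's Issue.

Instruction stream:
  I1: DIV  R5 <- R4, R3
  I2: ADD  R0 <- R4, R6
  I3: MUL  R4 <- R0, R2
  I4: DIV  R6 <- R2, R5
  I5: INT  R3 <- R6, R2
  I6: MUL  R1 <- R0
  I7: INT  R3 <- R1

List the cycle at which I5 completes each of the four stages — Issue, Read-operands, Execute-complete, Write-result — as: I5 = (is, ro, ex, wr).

I5 = (13, 23, 24, 25)

I1  is:1  ro:2  ex:10  wr:11
I2  is:2  ro:3  ex:5  wr:6
I3  is:3  ro:7  ex:11  wr:12  — RAW R0: wait I2 write@6
I4  is:12  ro:13  ex:21  wr:22  — struct: DIV busy until I1 writes@11
I5  is:13  ro:23  ex:24  wr:25  — RAW R6: wait I4 write@22
I6  is:14  ro:15  ex:19  wr:20
I7  is:26  ro:27  ex:28  wr:29  — struct: INT busy until I5 writes@25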